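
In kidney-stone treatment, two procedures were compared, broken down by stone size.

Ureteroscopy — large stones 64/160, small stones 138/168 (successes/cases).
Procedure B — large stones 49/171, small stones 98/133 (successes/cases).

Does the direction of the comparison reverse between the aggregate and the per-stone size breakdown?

Large stones: ureteroscopy 64/160 = 40.0%, Procedure B 49/171 = 28.7% → ureteroscopy
Small stones: ureteroscopy 138/168 = 82.1%, Procedure B 98/133 = 73.7% → ureteroscopy
Overall: ureteroscopy 202/328 = 61.6%, Procedure B 147/304 = 48.4% → ureteroscopy
Ureteroscopy wins overall and in every stone group — no reversal.

No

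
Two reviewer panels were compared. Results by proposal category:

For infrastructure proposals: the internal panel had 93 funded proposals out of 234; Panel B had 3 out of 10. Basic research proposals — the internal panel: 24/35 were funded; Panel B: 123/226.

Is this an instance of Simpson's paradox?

Yes

Infrastructure: the internal panel 93/234 = 39.7%, Panel B 3/10 = 30.0% → the internal panel
Basic research: the internal panel 24/35 = 68.6%, Panel B 123/226 = 54.4% → the internal panel
Overall: the internal panel 117/269 = 43.5%, Panel B 126/236 = 53.4% → Panel B
The internal panel wins each proposal group but Panel B wins overall — the comparison reverses. The internal panel's proposals skew toward infrastructure, which has a lower base rate.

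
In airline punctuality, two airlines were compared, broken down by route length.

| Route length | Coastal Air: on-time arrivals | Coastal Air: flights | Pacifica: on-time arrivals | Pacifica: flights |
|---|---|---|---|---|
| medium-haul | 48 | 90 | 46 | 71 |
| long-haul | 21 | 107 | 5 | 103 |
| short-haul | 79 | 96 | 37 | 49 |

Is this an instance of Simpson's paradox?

No

Medium-haul: Coastal Air 48/90 = 53.3%, Pacifica 46/71 = 64.8% → Pacifica
Long-haul: Coastal Air 21/107 = 19.6%, Pacifica 5/103 = 4.9% → Coastal Air
Short-haul: Coastal Air 79/96 = 82.3%, Pacifica 37/49 = 75.5% → Coastal Air
Overall: Coastal Air 148/293 = 50.5%, Pacifica 88/223 = 39.5% → Coastal Air
Neither sweeps: Coastal Air wins 2 of 3 groups, Pacifica wins 1. Coastal Air wins overall but not every group — no Simpson reversal.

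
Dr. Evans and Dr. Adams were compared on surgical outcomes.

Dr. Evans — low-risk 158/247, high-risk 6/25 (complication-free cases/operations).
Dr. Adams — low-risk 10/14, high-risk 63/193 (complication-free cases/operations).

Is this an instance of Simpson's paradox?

Yes

Low-risk: Dr. Evans 158/247 = 64.0%, Dr. Adams 10/14 = 71.4% → Dr. Adams
High-risk: Dr. Evans 6/25 = 24.0%, Dr. Adams 63/193 = 32.6% → Dr. Adams
Overall: Dr. Evans 164/272 = 60.3%, Dr. Adams 73/207 = 35.3% → Dr. Evans
Dr. Adams wins each patient risk group but Dr. Evans wins overall — the comparison reverses. Dr. Adams's operations skew toward high-risk, which has a lower base rate.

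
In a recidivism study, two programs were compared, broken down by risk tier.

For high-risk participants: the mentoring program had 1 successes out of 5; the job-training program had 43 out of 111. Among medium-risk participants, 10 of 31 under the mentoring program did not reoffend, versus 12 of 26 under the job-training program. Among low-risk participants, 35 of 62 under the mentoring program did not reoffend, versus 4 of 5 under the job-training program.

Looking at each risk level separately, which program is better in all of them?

the job-training program

High-risk: the mentoring program 1/5 = 20.0%, the job-training program 43/111 = 38.7% → the job-training program
Medium-risk: the mentoring program 10/31 = 32.3%, the job-training program 12/26 = 46.2% → the job-training program
Low-risk: the mentoring program 35/62 = 56.5%, the job-training program 4/5 = 80.0% → the job-training program
The job-training program has the higher rate in all 3 groups.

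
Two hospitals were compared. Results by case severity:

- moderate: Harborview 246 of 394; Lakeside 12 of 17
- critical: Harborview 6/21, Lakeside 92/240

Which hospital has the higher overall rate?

Moderate: Harborview 246/394 = 62.4%, Lakeside 12/17 = 70.6% → Lakeside
Critical: Harborview 6/21 = 28.6%, Lakeside 92/240 = 38.3% → Lakeside
Overall: Harborview 252/415 = 60.7%, Lakeside 104/257 = 40.5% → Harborview
(Lakeside wins every case group but Harborview wins overall — Lakeside's patients skew toward the low-rate critical group.)

Harborview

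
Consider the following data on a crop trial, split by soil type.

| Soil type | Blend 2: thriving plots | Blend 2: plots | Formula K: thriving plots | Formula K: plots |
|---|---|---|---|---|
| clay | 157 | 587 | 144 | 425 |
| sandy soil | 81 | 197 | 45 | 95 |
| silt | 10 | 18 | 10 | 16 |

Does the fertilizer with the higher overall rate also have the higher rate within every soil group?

Clay: Blend 2 157/587 = 26.7%, Formula K 144/425 = 33.9% → Formula K
Sandy soil: Blend 2 81/197 = 41.1%, Formula K 45/95 = 47.4% → Formula K
Silt: Blend 2 10/18 = 55.6%, Formula K 10/16 = 62.5% → Formula K
Overall: Blend 2 248/802 = 30.9%, Formula K 199/536 = 37.1% → Formula K
Formula K wins overall and in every soil group — no reversal.

Yes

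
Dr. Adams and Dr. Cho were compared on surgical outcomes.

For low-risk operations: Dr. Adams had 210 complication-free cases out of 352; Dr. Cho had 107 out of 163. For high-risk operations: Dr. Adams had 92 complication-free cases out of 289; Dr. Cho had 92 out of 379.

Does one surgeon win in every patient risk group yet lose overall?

Low-risk: Dr. Adams 210/352 = 59.7%, Dr. Cho 107/163 = 65.6% → Dr. Cho
High-risk: Dr. Adams 92/289 = 31.8%, Dr. Cho 92/379 = 24.3% → Dr. Adams
Overall: Dr. Adams 302/641 = 47.1%, Dr. Cho 199/542 = 36.7% → Dr. Adams
Neither sweeps: Dr. Adams wins 1 of 2 groups, Dr. Cho wins 1. Dr. Adams wins overall but not every group — no Simpson reversal.

No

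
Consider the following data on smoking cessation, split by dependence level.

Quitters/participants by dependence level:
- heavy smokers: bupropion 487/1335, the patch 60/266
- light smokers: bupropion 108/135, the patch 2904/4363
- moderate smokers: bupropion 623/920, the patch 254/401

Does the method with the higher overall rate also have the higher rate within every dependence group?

Heavy smokers: bupropion 487/1335 = 36.5%, the patch 60/266 = 22.6% → bupropion
Light smokers: bupropion 108/135 = 80.0%, the patch 2904/4363 = 66.6% → bupropion
Moderate smokers: bupropion 623/920 = 67.7%, the patch 254/401 = 63.3% → bupropion
Overall: bupropion 1218/2390 = 51.0%, the patch 3218/5030 = 64.0% → the patch
Bupropion wins each dependence group but the patch wins overall — the comparison reverses. Bupropion's participants skew toward heavy smokers, which has a lower base rate.

No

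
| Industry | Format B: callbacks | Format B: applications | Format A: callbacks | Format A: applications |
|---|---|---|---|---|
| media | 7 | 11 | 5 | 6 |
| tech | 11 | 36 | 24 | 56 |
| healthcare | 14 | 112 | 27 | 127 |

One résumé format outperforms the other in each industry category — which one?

Media: Format B 7/11 = 63.6%, Format A 5/6 = 83.3% → Format A
Tech: Format B 11/36 = 30.6%, Format A 24/56 = 42.9% → Format A
Healthcare: Format B 14/112 = 12.5%, Format A 27/127 = 21.3% → Format A
Format A has the higher rate in all 3 groups.

Format A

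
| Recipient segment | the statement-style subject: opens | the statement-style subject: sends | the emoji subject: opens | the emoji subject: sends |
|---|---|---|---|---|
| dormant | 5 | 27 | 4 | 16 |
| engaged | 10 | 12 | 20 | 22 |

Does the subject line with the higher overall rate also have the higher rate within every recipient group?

Yes

Dormant: the statement-style subject 5/27 = 18.5%, the emoji subject 4/16 = 25.0% → the emoji subject
Engaged: the statement-style subject 10/12 = 83.3%, the emoji subject 20/22 = 90.9% → the emoji subject
Overall: the statement-style subject 15/39 = 38.5%, the emoji subject 24/38 = 63.2% → the emoji subject
The emoji subject wins overall and in every recipient group — no reversal.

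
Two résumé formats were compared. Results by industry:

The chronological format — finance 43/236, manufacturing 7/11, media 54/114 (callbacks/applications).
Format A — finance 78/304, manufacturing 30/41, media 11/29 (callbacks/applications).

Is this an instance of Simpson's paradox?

Finance: the chronological format 43/236 = 18.2%, Format A 78/304 = 25.7% → Format A
Manufacturing: the chronological format 7/11 = 63.6%, Format A 30/41 = 73.2% → Format A
Media: the chronological format 54/114 = 47.4%, Format A 11/29 = 37.9% → the chronological format
Overall: the chronological format 104/361 = 28.8%, Format A 119/374 = 31.8% → Format A
Neither sweeps: the chronological format wins 1 of 3 groups, Format A wins 2. Format A wins overall but not every group — no Simpson reversal.

No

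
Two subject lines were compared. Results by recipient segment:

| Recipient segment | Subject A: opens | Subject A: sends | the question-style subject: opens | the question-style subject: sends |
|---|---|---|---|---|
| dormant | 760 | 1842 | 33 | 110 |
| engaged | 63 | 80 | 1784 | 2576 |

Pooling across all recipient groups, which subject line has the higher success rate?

Dormant: Subject A 760/1842 = 41.3%, the question-style subject 33/110 = 30.0% → Subject A
Engaged: Subject A 63/80 = 78.8%, the question-style subject 1784/2576 = 69.3% → Subject A
Overall: Subject A 823/1922 = 42.8%, the question-style subject 1817/2686 = 67.6% → the question-style subject
(Subject A wins every recipient group but the question-style subject wins overall — Subject A's sends skew toward the low-rate dormant group.)

the question-style subject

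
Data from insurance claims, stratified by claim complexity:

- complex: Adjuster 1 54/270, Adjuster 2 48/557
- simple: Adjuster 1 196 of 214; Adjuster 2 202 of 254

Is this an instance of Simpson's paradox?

Complex: Adjuster 1 54/270 = 20.0%, Adjuster 2 48/557 = 8.6% → Adjuster 1
Simple: Adjuster 1 196/214 = 91.6%, Adjuster 2 202/254 = 79.5% → Adjuster 1
Overall: Adjuster 1 250/484 = 51.7%, Adjuster 2 250/811 = 30.8% → Adjuster 1
Adjuster 1 wins overall and in every claim group — no reversal.

No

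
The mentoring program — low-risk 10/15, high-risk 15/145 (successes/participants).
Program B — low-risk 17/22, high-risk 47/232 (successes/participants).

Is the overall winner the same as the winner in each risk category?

Yes

Low-risk: the mentoring program 10/15 = 66.7%, Program B 17/22 = 77.3% → Program B
High-risk: the mentoring program 15/145 = 10.3%, Program B 47/232 = 20.3% → Program B
Overall: the mentoring program 25/160 = 15.6%, Program B 64/254 = 25.2% → Program B
Program B wins overall and in every risk group — no reversal.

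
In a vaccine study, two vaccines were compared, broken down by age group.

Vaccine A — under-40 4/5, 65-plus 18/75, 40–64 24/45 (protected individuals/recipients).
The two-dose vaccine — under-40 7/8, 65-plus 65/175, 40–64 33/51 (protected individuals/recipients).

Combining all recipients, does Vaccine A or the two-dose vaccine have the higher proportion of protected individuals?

Under-40: Vaccine A 4/5 = 80.0%, the two-dose vaccine 7/8 = 87.5% → the two-dose vaccine
65-plus: Vaccine A 18/75 = 24.0%, the two-dose vaccine 65/175 = 37.1% → the two-dose vaccine
40–64: Vaccine A 24/45 = 53.3%, the two-dose vaccine 33/51 = 64.7% → the two-dose vaccine
Overall: Vaccine A 46/125 = 36.8%, the two-dose vaccine 105/234 = 44.9% → the two-dose vaccine

the two-dose vaccine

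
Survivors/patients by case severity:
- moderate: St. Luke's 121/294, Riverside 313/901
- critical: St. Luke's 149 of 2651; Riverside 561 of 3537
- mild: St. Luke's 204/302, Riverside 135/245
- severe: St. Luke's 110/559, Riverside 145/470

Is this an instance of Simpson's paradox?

No

Moderate: St. Luke's 121/294 = 41.2%, Riverside 313/901 = 34.7% → St. Luke's
Critical: St. Luke's 149/2651 = 5.6%, Riverside 561/3537 = 15.9% → Riverside
Mild: St. Luke's 204/302 = 67.5%, Riverside 135/245 = 55.1% → St. Luke's
Severe: St. Luke's 110/559 = 19.7%, Riverside 145/470 = 30.9% → Riverside
Overall: St. Luke's 584/3806 = 15.3%, Riverside 1154/5153 = 22.4% → Riverside
Neither sweeps: St. Luke's wins 2 of 4 groups, Riverside wins 2. Riverside wins overall but not every group — no Simpson reversal.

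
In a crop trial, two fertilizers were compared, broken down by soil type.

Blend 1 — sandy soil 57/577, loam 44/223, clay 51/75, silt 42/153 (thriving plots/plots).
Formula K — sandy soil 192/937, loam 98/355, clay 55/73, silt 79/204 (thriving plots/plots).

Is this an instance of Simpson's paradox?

Sandy soil: Blend 1 57/577 = 9.9%, Formula K 192/937 = 20.5% → Formula K
Loam: Blend 1 44/223 = 19.7%, Formula K 98/355 = 27.6% → Formula K
Clay: Blend 1 51/75 = 68.0%, Formula K 55/73 = 75.3% → Formula K
Silt: Blend 1 42/153 = 27.5%, Formula K 79/204 = 38.7% → Formula K
Overall: Blend 1 194/1028 = 18.9%, Formula K 424/1569 = 27.0% → Formula K
Formula K wins overall and in every soil group — no reversal.

No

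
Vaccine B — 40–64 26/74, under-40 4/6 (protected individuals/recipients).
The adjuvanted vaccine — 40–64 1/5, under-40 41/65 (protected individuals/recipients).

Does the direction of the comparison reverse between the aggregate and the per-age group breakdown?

40–64: Vaccine B 26/74 = 35.1%, the adjuvanted vaccine 1/5 = 20.0% → Vaccine B
Under-40: Vaccine B 4/6 = 66.7%, the adjuvanted vaccine 41/65 = 63.1% → Vaccine B
Overall: Vaccine B 30/80 = 37.5%, the adjuvanted vaccine 42/70 = 60.0% → the adjuvanted vaccine
Vaccine B wins each age group but the adjuvanted vaccine wins overall — the comparison reverses. Vaccine B's recipients skew toward 40–64, which has a lower base rate.

Yes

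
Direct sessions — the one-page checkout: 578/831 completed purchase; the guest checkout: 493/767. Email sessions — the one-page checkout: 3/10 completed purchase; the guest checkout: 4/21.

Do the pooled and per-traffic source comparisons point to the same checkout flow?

Yes

Direct: the one-page checkout 578/831 = 69.6%, the guest checkout 493/767 = 64.3% → the one-page checkout
Email: the one-page checkout 3/10 = 30.0%, the guest checkout 4/21 = 19.0% → the one-page checkout
Overall: the one-page checkout 581/841 = 69.1%, the guest checkout 497/788 = 63.1% → the one-page checkout
The one-page checkout wins overall and in every traffic group — no reversal.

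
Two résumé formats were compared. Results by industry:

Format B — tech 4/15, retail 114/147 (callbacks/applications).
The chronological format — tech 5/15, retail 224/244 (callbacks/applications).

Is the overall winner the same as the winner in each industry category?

Yes

Tech: Format B 4/15 = 26.7%, the chronological format 5/15 = 33.3% → the chronological format
Retail: Format B 114/147 = 77.6%, the chronological format 224/244 = 91.8% → the chronological format
Overall: Format B 118/162 = 72.8%, the chronological format 229/259 = 88.4% → the chronological format
The chronological format wins overall and in every industry group — no reversal.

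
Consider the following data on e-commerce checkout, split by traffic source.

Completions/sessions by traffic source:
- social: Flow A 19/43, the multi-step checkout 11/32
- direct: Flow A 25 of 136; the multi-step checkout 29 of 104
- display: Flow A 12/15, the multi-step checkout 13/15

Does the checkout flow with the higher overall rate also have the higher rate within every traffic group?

No

Social: Flow A 19/43 = 44.2%, the multi-step checkout 11/32 = 34.4% → Flow A
Direct: Flow A 25/136 = 18.4%, the multi-step checkout 29/104 = 27.9% → the multi-step checkout
Display: Flow A 12/15 = 80.0%, the multi-step checkout 13/15 = 86.7% → the multi-step checkout
Overall: Flow A 56/194 = 28.9%, the multi-step checkout 53/151 = 35.1% → the multi-step checkout
Neither sweeps: Flow A wins 1 of 3 groups, the multi-step checkout wins 2. The multi-step checkout wins overall but not every group — no Simpson reversal.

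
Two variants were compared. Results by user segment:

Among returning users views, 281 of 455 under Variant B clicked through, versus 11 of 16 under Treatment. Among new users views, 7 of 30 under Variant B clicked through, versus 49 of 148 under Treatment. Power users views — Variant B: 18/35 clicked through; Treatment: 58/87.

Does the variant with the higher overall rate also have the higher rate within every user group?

Returning users: Variant B 281/455 = 61.8%, Treatment 11/16 = 68.8% → Treatment
New users: Variant B 7/30 = 23.3%, Treatment 49/148 = 33.1% → Treatment
Power users: Variant B 18/35 = 51.4%, Treatment 58/87 = 66.7% → Treatment
Overall: Variant B 306/520 = 58.8%, Treatment 118/251 = 47.0% → Variant B
Treatment wins each user group but Variant B wins overall — the comparison reverses. Treatment's views skew toward new users, which has a lower base rate.

No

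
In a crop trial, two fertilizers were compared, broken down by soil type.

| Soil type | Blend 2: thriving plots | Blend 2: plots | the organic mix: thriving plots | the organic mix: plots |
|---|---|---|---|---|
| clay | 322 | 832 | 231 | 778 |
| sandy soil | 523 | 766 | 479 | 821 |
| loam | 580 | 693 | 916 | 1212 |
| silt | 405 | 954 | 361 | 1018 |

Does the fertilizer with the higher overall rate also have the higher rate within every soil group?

Yes

Clay: Blend 2 322/832 = 38.7%, the organic mix 231/778 = 29.7% → Blend 2
Sandy soil: Blend 2 523/766 = 68.3%, the organic mix 479/821 = 58.3% → Blend 2
Loam: Blend 2 580/693 = 83.7%, the organic mix 916/1212 = 75.6% → Blend 2
Silt: Blend 2 405/954 = 42.5%, the organic mix 361/1018 = 35.5% → Blend 2
Overall: Blend 2 1830/3245 = 56.4%, the organic mix 1987/3829 = 51.9% → Blend 2
Blend 2 wins overall and in every soil group — no reversal.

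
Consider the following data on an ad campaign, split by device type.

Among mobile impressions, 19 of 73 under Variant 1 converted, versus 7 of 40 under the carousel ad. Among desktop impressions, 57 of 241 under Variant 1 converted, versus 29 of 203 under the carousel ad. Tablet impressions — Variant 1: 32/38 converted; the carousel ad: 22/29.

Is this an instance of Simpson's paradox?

No

Mobile: Variant 1 19/73 = 26.0%, the carousel ad 7/40 = 17.5% → Variant 1
Desktop: Variant 1 57/241 = 23.7%, the carousel ad 29/203 = 14.3% → Variant 1
Tablet: Variant 1 32/38 = 84.2%, the carousel ad 22/29 = 75.9% → Variant 1
Overall: Variant 1 108/352 = 30.7%, the carousel ad 58/272 = 21.3% → Variant 1
Variant 1 wins overall and in every device group — no reversal.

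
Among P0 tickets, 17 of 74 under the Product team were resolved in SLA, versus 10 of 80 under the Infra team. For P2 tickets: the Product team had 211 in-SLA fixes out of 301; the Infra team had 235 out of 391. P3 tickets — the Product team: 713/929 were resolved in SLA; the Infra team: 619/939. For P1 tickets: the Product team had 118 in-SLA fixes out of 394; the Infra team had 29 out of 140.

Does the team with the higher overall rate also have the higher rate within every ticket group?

Yes

P0: the Product team 17/74 = 23.0%, the Infra team 10/80 = 12.5% → the Product team
P2: the Product team 211/301 = 70.1%, the Infra team 235/391 = 60.1% → the Product team
P3: the Product team 713/929 = 76.7%, the Infra team 619/939 = 65.9% → the Product team
P1: the Product team 118/394 = 29.9%, the Infra team 29/140 = 20.7% → the Product team
Overall: the Product team 1059/1698 = 62.4%, the Infra team 893/1550 = 57.6% → the Product team
The Product team wins overall and in every ticket group — no reversal.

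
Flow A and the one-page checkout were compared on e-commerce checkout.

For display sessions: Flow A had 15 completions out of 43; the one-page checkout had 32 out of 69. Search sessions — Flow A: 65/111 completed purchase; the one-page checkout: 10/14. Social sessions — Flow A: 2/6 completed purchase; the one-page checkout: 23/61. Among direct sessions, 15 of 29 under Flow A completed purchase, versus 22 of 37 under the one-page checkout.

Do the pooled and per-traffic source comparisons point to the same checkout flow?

Display: Flow A 15/43 = 34.9%, the one-page checkout 32/69 = 46.4% → the one-page checkout
Search: Flow A 65/111 = 58.6%, the one-page checkout 10/14 = 71.4% → the one-page checkout
Social: Flow A 2/6 = 33.3%, the one-page checkout 23/61 = 37.7% → the one-page checkout
Direct: Flow A 15/29 = 51.7%, the one-page checkout 22/37 = 59.5% → the one-page checkout
Overall: Flow A 97/189 = 51.3%, the one-page checkout 87/181 = 48.1% → Flow A
The one-page checkout wins each traffic group but Flow A wins overall — the comparison reverses. The one-page checkout's sessions skew toward social, which has a lower base rate.

No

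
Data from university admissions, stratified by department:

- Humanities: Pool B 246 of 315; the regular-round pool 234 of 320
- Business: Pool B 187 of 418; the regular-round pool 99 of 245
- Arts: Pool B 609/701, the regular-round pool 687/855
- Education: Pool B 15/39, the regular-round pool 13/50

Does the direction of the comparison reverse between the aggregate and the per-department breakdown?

Humanities: Pool B 246/315 = 78.1%, the regular-round pool 234/320 = 73.1% → Pool B
Business: Pool B 187/418 = 44.7%, the regular-round pool 99/245 = 40.4% → Pool B
Arts: Pool B 609/701 = 86.9%, the regular-round pool 687/855 = 80.4% → Pool B
Education: Pool B 15/39 = 38.5%, the regular-round pool 13/50 = 26.0% → Pool B
Overall: Pool B 1057/1473 = 71.8%, the regular-round pool 1033/1470 = 70.3% → Pool B
Pool B wins overall and in every department group — no reversal.

No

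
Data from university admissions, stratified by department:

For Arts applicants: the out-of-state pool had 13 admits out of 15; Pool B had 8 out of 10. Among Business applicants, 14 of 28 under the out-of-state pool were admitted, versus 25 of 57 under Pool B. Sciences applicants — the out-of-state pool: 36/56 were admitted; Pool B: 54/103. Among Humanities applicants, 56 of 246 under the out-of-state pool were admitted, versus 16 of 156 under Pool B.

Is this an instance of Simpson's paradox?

Arts: the out-of-state pool 13/15 = 86.7%, Pool B 8/10 = 80.0% → the out-of-state pool
Business: the out-of-state pool 14/28 = 50.0%, Pool B 25/57 = 43.9% → the out-of-state pool
Sciences: the out-of-state pool 36/56 = 64.3%, Pool B 54/103 = 52.4% → the out-of-state pool
Humanities: the out-of-state pool 56/246 = 22.8%, Pool B 16/156 = 10.3% → the out-of-state pool
Overall: the out-of-state pool 119/345 = 34.5%, Pool B 103/326 = 31.6% → the out-of-state pool
The out-of-state pool wins overall and in every department group — no reversal.

No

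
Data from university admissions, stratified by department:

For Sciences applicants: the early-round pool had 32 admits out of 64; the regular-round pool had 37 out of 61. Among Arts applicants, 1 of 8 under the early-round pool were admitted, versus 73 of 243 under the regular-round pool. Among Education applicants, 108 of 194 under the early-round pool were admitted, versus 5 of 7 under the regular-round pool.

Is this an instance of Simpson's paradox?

Sciences: the early-round pool 32/64 = 50.0%, the regular-round pool 37/61 = 60.7% → the regular-round pool
Arts: the early-round pool 1/8 = 12.5%, the regular-round pool 73/243 = 30.0% → the regular-round pool
Education: the early-round pool 108/194 = 55.7%, the regular-round pool 5/7 = 71.4% → the regular-round pool
Overall: the early-round pool 141/266 = 53.0%, the regular-round pool 115/311 = 37.0% → the early-round pool
The regular-round pool wins each department group but the early-round pool wins overall — the comparison reverses. The regular-round pool's applicants skew toward Arts, which has a lower base rate.

Yes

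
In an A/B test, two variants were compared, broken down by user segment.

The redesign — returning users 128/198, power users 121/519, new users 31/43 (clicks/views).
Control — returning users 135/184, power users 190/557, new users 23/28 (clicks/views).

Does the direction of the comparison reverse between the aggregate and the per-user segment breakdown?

Returning users: the redesign 128/198 = 64.6%, Control 135/184 = 73.4% → Control
Power users: the redesign 121/519 = 23.3%, Control 190/557 = 34.1% → Control
New users: the redesign 31/43 = 72.1%, Control 23/28 = 82.1% → Control
Overall: the redesign 280/760 = 36.8%, Control 348/769 = 45.3% → Control
Control wins overall and in every user group — no reversal.

No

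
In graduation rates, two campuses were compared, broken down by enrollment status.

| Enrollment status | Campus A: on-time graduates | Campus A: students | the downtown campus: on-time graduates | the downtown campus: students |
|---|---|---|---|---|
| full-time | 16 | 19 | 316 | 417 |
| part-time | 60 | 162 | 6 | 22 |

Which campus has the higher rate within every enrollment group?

Campus A

Full-time: Campus A 16/19 = 84.2%, the downtown campus 316/417 = 75.8% → Campus A
Part-time: Campus A 60/162 = 37.0%, the downtown campus 6/22 = 27.3% → Campus A
Campus A has the higher rate in both groups.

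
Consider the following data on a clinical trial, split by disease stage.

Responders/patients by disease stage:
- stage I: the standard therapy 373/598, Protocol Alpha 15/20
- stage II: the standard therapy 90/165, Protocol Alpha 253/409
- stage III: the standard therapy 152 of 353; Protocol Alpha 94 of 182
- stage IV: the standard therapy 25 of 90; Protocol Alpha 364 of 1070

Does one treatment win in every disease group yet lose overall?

Yes

Stage I: the standard therapy 373/598 = 62.4%, Protocol Alpha 15/20 = 75.0% → Protocol Alpha
Stage II: the standard therapy 90/165 = 54.5%, Protocol Alpha 253/409 = 61.9% → Protocol Alpha
Stage III: the standard therapy 152/353 = 43.1%, Protocol Alpha 94/182 = 51.6% → Protocol Alpha
Stage IV: the standard therapy 25/90 = 27.8%, Protocol Alpha 364/1070 = 34.0% → Protocol Alpha
Overall: the standard therapy 640/1206 = 53.1%, Protocol Alpha 726/1681 = 43.2% → the standard therapy
Protocol Alpha wins each disease group but the standard therapy wins overall — the comparison reverses. Protocol Alpha's patients skew toward stage IV, which has a lower base rate.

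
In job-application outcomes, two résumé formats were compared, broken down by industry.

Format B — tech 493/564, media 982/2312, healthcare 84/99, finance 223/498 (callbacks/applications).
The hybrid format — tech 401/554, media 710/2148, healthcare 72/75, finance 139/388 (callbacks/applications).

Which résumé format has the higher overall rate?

Tech: Format B 493/564 = 87.4%, the hybrid format 401/554 = 72.4% → Format B
Media: Format B 982/2312 = 42.5%, the hybrid format 710/2148 = 33.1% → Format B
Healthcare: Format B 84/99 = 84.8%, the hybrid format 72/75 = 96.0% → the hybrid format
Finance: Format B 223/498 = 44.8%, the hybrid format 139/388 = 35.8% → Format B
Overall: Format B 1782/3473 = 51.3%, the hybrid format 1322/3165 = 41.8% → Format B
(Neither sweeps every industry group, but Format B has the higher pooled rate.)

Format B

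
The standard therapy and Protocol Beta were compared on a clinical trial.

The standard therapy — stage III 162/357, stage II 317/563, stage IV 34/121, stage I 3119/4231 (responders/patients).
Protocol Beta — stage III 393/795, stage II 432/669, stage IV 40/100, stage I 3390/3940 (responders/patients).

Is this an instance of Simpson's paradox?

Stage III: the standard therapy 162/357 = 45.4%, Protocol Beta 393/795 = 49.4% → Protocol Beta
Stage II: the standard therapy 317/563 = 56.3%, Protocol Beta 432/669 = 64.6% → Protocol Beta
Stage IV: the standard therapy 34/121 = 28.1%, Protocol Beta 40/100 = 40.0% → Protocol Beta
Stage I: the standard therapy 3119/4231 = 73.7%, Protocol Beta 3390/3940 = 86.0% → Protocol Beta
Overall: the standard therapy 3632/5272 = 68.9%, Protocol Beta 4255/5504 = 77.3% → Protocol Beta
Protocol Beta wins overall and in every disease group — no reversal.

No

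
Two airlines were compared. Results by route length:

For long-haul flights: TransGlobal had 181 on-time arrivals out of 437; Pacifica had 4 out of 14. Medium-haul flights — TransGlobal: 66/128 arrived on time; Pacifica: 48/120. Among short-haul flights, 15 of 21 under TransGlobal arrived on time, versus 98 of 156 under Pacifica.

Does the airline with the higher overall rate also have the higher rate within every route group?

No

Long-haul: TransGlobal 181/437 = 41.4%, Pacifica 4/14 = 28.6% → TransGlobal
Medium-haul: TransGlobal 66/128 = 51.6%, Pacifica 48/120 = 40.0% → TransGlobal
Short-haul: TransGlobal 15/21 = 71.4%, Pacifica 98/156 = 62.8% → TransGlobal
Overall: TransGlobal 262/586 = 44.7%, Pacifica 150/290 = 51.7% → Pacifica
TransGlobal wins each route group but Pacifica wins overall — the comparison reverses. TransGlobal's flights skew toward long-haul, which has a lower base rate.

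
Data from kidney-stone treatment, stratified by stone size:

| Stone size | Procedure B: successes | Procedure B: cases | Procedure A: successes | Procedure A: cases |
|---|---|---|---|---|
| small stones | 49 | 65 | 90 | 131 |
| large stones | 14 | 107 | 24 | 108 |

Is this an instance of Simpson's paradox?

No

Small stones: Procedure B 49/65 = 75.4%, Procedure A 90/131 = 68.7% → Procedure B
Large stones: Procedure B 14/107 = 13.1%, Procedure A 24/108 = 22.2% → Procedure A
Overall: Procedure B 63/172 = 36.6%, Procedure A 114/239 = 47.7% → Procedure A
Neither sweeps: Procedure B wins 1 of 2 groups, Procedure A wins 1. Procedure A wins overall but not every group — no Simpson reversal.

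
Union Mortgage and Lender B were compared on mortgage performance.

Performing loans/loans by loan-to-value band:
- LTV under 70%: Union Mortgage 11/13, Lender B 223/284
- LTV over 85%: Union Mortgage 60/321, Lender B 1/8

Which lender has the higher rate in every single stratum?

Union Mortgage

LTV under 70%: Union Mortgage 11/13 = 84.6%, Lender B 223/284 = 78.5% → Union Mortgage
LTV over 85%: Union Mortgage 60/321 = 18.7%, Lender B 1/8 = 12.5% → Union Mortgage
Union Mortgage has the higher rate in both groups.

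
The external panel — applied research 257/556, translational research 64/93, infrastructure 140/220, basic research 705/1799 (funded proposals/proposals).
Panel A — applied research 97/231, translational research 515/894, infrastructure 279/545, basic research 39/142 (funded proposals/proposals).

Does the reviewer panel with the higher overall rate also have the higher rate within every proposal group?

No

Applied research: the external panel 257/556 = 46.2%, Panel A 97/231 = 42.0% → the external panel
Translational research: the external panel 64/93 = 68.8%, Panel A 515/894 = 57.6% → the external panel
Infrastructure: the external panel 140/220 = 63.6%, Panel A 279/545 = 51.2% → the external panel
Basic research: the external panel 705/1799 = 39.2%, Panel A 39/142 = 27.5% → the external panel
Overall: the external panel 1166/2668 = 43.7%, Panel A 930/1812 = 51.3% → Panel A
The external panel wins each proposal group but Panel A wins overall — the comparison reverses. The external panel's proposals skew toward basic research, which has a lower base rate.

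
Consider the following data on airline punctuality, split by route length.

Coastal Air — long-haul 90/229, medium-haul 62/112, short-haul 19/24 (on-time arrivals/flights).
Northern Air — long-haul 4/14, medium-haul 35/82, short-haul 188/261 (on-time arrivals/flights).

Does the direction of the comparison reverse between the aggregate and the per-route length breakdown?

Yes

Long-haul: Coastal Air 90/229 = 39.3%, Northern Air 4/14 = 28.6% → Coastal Air
Medium-haul: Coastal Air 62/112 = 55.4%, Northern Air 35/82 = 42.7% → Coastal Air
Short-haul: Coastal Air 19/24 = 79.2%, Northern Air 188/261 = 72.0% → Coastal Air
Overall: Coastal Air 171/365 = 46.8%, Northern Air 227/357 = 63.6% → Northern Air
Coastal Air wins each route group but Northern Air wins overall — the comparison reverses. Coastal Air's flights skew toward long-haul, which has a lower base rate.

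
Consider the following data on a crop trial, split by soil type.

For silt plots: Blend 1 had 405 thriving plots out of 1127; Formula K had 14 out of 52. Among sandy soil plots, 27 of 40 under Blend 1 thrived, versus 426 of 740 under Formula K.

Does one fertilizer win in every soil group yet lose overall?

Silt: Blend 1 405/1127 = 35.9%, Formula K 14/52 = 26.9% → Blend 1
Sandy soil: Blend 1 27/40 = 67.5%, Formula K 426/740 = 57.6% → Blend 1
Overall: Blend 1 432/1167 = 37.0%, Formula K 440/792 = 55.6% → Formula K
Blend 1 wins each soil group but Formula K wins overall — the comparison reverses. Blend 1's plots skew toward silt, which has a lower base rate.

Yes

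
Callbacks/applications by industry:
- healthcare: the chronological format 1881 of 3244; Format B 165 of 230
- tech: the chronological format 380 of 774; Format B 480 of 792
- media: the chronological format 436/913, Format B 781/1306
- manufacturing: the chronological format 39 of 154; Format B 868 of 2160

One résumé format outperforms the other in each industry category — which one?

Healthcare: the chronological format 1881/3244 = 58.0%, Format B 165/230 = 71.7% → Format B
Tech: the chronological format 380/774 = 49.1%, Format B 480/792 = 60.6% → Format B
Media: the chronological format 436/913 = 47.8%, Format B 781/1306 = 59.8% → Format B
Manufacturing: the chronological format 39/154 = 25.3%, Format B 868/2160 = 40.2% → Format B
Format B has the higher rate in all 4 groups.

Format B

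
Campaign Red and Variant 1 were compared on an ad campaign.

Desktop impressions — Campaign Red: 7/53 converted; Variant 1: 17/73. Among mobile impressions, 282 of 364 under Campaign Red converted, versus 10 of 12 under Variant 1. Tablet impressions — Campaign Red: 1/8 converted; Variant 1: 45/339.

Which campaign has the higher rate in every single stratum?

Variant 1

Desktop: Campaign Red 7/53 = 13.2%, Variant 1 17/73 = 23.3% → Variant 1
Mobile: Campaign Red 282/364 = 77.5%, Variant 1 10/12 = 83.3% → Variant 1
Tablet: Campaign Red 1/8 = 12.5%, Variant 1 45/339 = 13.3% → Variant 1
Variant 1 has the higher rate in all 3 groups.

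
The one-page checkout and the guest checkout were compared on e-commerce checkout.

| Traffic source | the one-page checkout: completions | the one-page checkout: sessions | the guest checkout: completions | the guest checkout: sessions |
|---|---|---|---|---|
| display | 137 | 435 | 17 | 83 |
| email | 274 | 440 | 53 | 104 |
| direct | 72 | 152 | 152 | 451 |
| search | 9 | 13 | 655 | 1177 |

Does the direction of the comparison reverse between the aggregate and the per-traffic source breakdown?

Yes

Display: the one-page checkout 137/435 = 31.5%, the guest checkout 17/83 = 20.5% → the one-page checkout
Email: the one-page checkout 274/440 = 62.3%, the guest checkout 53/104 = 51.0% → the one-page checkout
Direct: the one-page checkout 72/152 = 47.4%, the guest checkout 152/451 = 33.7% → the one-page checkout
Search: the one-page checkout 9/13 = 69.2%, the guest checkout 655/1177 = 55.6% → the one-page checkout
Overall: the one-page checkout 492/1040 = 47.3%, the guest checkout 877/1815 = 48.3% → the guest checkout
The one-page checkout wins each traffic group but the guest checkout wins overall — the comparison reverses. The one-page checkout's sessions skew toward display, which has a lower base rate.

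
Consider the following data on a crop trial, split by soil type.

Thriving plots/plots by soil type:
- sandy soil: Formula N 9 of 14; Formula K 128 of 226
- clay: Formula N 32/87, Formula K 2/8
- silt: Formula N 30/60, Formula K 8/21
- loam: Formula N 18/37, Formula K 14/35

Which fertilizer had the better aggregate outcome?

Sandy soil: Formula N 9/14 = 64.3%, Formula K 128/226 = 56.6% → Formula N
Clay: Formula N 32/87 = 36.8%, Formula K 2/8 = 25.0% → Formula N
Silt: Formula N 30/60 = 50.0%, Formula K 8/21 = 38.1% → Formula N
Loam: Formula N 18/37 = 48.6%, Formula K 14/35 = 40.0% → Formula N
Overall: Formula N 89/198 = 44.9%, Formula K 152/290 = 52.4% → Formula K
(Formula N wins every soil group but Formula K wins overall — Formula N's plots skew toward the low-rate clay group.)

Formula K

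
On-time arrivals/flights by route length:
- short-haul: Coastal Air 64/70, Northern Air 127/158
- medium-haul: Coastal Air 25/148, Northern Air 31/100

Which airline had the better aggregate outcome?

Short-haul: Coastal Air 64/70 = 91.4%, Northern Air 127/158 = 80.4% → Coastal Air
Medium-haul: Coastal Air 25/148 = 16.9%, Northern Air 31/100 = 31.0% → Northern Air
Overall: Coastal Air 89/218 = 40.8%, Northern Air 158/258 = 61.2% → Northern Air
(Neither sweeps every route group, but Northern Air has the higher pooled rate.)

Northern Air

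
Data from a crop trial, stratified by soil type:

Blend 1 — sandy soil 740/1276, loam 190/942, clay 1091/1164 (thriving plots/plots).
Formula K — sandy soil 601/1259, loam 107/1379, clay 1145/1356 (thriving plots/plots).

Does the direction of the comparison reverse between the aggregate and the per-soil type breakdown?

No

Sandy soil: Blend 1 740/1276 = 58.0%, Formula K 601/1259 = 47.7% → Blend 1
Loam: Blend 1 190/942 = 20.2%, Formula K 107/1379 = 7.8% → Blend 1
Clay: Blend 1 1091/1164 = 93.7%, Formula K 1145/1356 = 84.4% → Blend 1
Overall: Blend 1 2021/3382 = 59.8%, Formula K 1853/3994 = 46.4% → Blend 1
Blend 1 wins overall and in every soil group — no reversal.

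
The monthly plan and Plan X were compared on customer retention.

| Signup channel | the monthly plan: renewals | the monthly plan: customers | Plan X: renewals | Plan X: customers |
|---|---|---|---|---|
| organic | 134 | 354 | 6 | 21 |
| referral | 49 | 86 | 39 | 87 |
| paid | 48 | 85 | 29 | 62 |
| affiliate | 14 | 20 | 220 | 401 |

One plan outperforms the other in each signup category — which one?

the monthly plan

Organic: the monthly plan 134/354 = 37.9%, Plan X 6/21 = 28.6% → the monthly plan
Referral: the monthly plan 49/86 = 57.0%, Plan X 39/87 = 44.8% → the monthly plan
Paid: the monthly plan 48/85 = 56.5%, Plan X 29/62 = 46.8% → the monthly plan
Affiliate: the monthly plan 14/20 = 70.0%, Plan X 220/401 = 54.9% → the monthly plan
The monthly plan has the higher rate in all 4 groups.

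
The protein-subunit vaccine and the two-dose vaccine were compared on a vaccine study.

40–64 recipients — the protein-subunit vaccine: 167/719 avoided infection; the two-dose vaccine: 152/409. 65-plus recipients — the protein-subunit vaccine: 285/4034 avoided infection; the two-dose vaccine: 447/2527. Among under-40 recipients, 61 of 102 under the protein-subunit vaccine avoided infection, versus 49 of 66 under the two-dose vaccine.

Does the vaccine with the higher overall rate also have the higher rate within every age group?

40–64: the protein-subunit vaccine 167/719 = 23.2%, the two-dose vaccine 152/409 = 37.2% → the two-dose vaccine
65-plus: the protein-subunit vaccine 285/4034 = 7.1%, the two-dose vaccine 447/2527 = 17.7% → the two-dose vaccine
Under-40: the protein-subunit vaccine 61/102 = 59.8%, the two-dose vaccine 49/66 = 74.2% → the two-dose vaccine
Overall: the protein-subunit vaccine 513/4855 = 10.6%, the two-dose vaccine 648/3002 = 21.6% → the two-dose vaccine
The two-dose vaccine wins overall and in every age group — no reversal.

Yes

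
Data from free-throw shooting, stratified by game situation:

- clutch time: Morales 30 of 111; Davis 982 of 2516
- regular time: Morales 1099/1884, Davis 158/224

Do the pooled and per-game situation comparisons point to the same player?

Clutch time: Morales 30/111 = 27.0%, Davis 982/2516 = 39.0% → Davis
Regular time: Morales 1099/1884 = 58.3%, Davis 158/224 = 70.5% → Davis
Overall: Morales 1129/1995 = 56.6%, Davis 1140/2740 = 41.6% → Morales
Davis wins each game group but Morales wins overall — the comparison reverses. Davis's attempts skew toward clutch time, which has a lower base rate.

No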